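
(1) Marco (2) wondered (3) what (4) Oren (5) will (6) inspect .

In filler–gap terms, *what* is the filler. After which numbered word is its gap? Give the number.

6

Pre-movement form: Oren will inspect what.
The filler 'what' is interpreted as the direct object of 'inspect'. It moves to the left edge, and the trace sits right after 'inspect':
Marco wondered what Oren will inspect ___.
'inspect' is word 6.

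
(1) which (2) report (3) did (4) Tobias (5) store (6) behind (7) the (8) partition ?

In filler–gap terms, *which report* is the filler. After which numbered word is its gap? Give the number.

5

In situ: Tobias did store which report behind the partition.
'which report' functions as the direct object of 'store'. Wh-movement fronts it, leaving a gap right after 'store':
Which report did Tobias store ___ behind the partition?
'store' is word 5.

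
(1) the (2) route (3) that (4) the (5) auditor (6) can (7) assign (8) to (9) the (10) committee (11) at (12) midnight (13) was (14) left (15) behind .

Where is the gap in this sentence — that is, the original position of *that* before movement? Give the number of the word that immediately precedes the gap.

'that' functions as the direct object of 'assign'. It moves to the left edge, and the trace sits right after 'assign':
The route that the auditor can assign ___ to the committee at midnight was left behind.
'assign' is word 7.

7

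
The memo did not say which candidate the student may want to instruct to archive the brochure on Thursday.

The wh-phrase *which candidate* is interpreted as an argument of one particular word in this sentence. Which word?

instruct

Pre-movement form: The student may want to instruct which candidate to archive the brochure on Thursday.
'which candidate' functions as the direct object of 'instruct'. Fronting leaves a gap immediately after 'instruct':
The memo did not say which candidate the student may want to instruct ___ to archive the brochure on Thursday.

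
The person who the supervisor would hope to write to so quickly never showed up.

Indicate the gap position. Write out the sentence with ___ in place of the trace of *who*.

'who' is the object of the preposition 'to'. The gap is right after 'to'.

The person who the supervisor would hope to write to ___ so quickly never showed up.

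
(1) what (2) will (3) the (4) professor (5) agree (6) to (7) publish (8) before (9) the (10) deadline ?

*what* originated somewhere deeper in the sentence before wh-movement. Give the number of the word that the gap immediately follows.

Pre-movement form: The professor will agree to publish what before the deadline.
'what' is the direct object of 'publish'. Wh-movement fronts it, leaving a gap right after 'publish':
What will the professor agree to publish ___ before the deadline?
'publish' is word 7.

7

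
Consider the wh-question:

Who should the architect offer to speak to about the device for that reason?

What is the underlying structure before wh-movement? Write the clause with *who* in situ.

The architect should offer to speak to who about the device for that reason.

'who' is the object of the preposition 'to'. It moves to the left edge, and the trace sits right after 'to':
Who should the architect offer to speak to ___ about the device for that reason?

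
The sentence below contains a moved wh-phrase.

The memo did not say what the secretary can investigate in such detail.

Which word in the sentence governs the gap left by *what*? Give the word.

investigate

In situ: The secretary can investigate what in such detail.
The filler 'what' is interpreted as the direct object of 'investigate'. It moves to the left edge, and the trace sits right after 'investigate':
The memo did not say what the secretary can investigate ___ in such detail.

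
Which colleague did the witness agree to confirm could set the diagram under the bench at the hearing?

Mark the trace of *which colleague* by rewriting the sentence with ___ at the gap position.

Which colleague did the witness agree to confirm ___ could set the diagram under the bench at the hearing?

Underlying clause: The witness did agree to confirm which colleague could set the diagram under the bench at the hearing.
'which colleague' functions as the subject of the clause embedded under 'confirm'. The gap is right after 'confirm'.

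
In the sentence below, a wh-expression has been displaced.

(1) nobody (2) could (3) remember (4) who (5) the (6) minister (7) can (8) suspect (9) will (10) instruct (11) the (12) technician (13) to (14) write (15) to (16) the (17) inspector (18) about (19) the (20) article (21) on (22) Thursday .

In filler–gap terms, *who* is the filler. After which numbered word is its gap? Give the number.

Before movement: The minister can suspect who will instruct the technician to write to the inspector about the article on Thursday.
'who' is the subject of the clause embedded under 'suspect'. Fronting leaves a gap immediately after 'suspect':
Nobody could remember who the minister can suspect ___ will instruct the technician to write to the inspector about the article on Thursday.
'suspect' is word 8.

8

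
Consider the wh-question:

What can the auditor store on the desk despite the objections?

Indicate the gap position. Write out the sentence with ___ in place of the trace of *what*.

Pre-movement form: The auditor can store what on the desk despite the objections.
'what' is the direct object of 'store'. The gap is right after 'store'.

What can the auditor store ___ on the desk despite the objections?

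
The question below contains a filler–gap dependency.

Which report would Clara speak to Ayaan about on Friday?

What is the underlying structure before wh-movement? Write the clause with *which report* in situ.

Clara would speak to Ayaan about which report on Friday.

The filler 'which report' is interpreted as the object of the preposition 'about'. Fronting leaves a gap immediately after 'about':
Which report would Clara speak to Ayaan about ___ on Friday?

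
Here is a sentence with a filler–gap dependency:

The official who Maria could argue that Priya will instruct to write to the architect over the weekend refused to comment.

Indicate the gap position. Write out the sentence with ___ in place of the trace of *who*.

The official who Maria could argue that Priya will instruct ___ to write to the architect over the weekend refused to comment.

'who' functions as the direct object of 'instruct'. The gap is right after 'instruct'.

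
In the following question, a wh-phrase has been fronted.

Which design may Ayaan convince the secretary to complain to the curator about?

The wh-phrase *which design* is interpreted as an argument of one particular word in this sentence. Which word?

about

Underlying clause: Ayaan may convince the secretary to complain to the curator about which design.
'which design' is the object of the preposition 'about'. It moves to the left edge, and the trace sits right after 'about':
Which design may Ayaan convince the secretary to complain to the curator about ___?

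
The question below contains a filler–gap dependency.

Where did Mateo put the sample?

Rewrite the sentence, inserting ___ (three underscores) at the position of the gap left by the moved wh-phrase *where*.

Where did Mateo put the sample ___?

In situ: Mateo did put the sample where.
The filler 'where' is interpreted as the locative complement of 'put'. The gap is right after 'sample'.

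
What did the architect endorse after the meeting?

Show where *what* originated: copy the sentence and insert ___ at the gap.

In situ: The architect did endorse what after the meeting.
'what' is the direct object of 'endorse'. The gap is right after 'endorse'.

What did the architect endorse ___ after the meeting?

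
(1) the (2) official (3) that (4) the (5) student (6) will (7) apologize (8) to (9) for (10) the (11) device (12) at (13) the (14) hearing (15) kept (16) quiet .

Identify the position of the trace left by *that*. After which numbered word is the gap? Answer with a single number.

8

'that' functions as the object of the preposition 'to'. Wh-movement fronts it, leaving a gap right after 'to':
The official that the student will apologize to ___ for the device at the hearing kept quiet.
'to' is word 8.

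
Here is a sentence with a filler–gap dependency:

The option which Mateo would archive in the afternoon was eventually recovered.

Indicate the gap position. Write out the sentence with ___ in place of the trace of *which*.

'which' is the direct object of 'archive'. The gap is right after 'archive'.

The option which Mateo would archive ___ in the afternoon was eventually recovered.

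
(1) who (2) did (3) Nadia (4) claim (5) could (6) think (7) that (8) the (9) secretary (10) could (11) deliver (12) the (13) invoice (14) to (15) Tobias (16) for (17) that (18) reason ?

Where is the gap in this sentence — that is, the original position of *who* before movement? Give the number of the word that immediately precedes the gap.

4

Underlying clause: Nadia did claim who could think that the secretary could deliver the invoice to Tobias for that reason.
The filler 'who' is interpreted as the subject of the clause embedded under 'claim'. Wh-movement fronts it, leaving a gap right after 'claim':
Who did Nadia claim ___ could think that the secretary could deliver the invoice to Tobias for that reason?
'claim' is word 4.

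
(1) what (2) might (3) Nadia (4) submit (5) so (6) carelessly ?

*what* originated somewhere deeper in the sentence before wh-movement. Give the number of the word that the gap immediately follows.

Before movement: Nadia might submit what so carelessly.
'what' functions as the direct object of 'submit'. It moves to the left edge, and the trace sits right after 'submit':
What might Nadia submit ___ so carelessly?
'submit' is word 4.

4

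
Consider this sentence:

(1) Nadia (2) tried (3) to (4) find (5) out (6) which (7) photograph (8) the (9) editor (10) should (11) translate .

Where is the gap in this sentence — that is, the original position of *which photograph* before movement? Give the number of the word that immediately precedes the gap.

11

Before movement: The editor should translate which photograph.
'which photograph' is the direct object of 'translate'. It moves to the left edge, and the trace sits right after 'translate':
Nadia tried to find out which photograph the editor should translate ___.
'translate' is word 11.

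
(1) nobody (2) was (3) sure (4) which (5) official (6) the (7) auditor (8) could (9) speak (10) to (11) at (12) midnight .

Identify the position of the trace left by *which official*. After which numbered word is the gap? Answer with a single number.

Pre-movement form: The auditor could speak to which official at midnight.
The filler 'which official' is interpreted as the object of the preposition 'to'. Fronting leaves a gap immediately after 'to':
Nobody was sure which official the auditor could speak to ___ at midnight.
'to' is word 10.

10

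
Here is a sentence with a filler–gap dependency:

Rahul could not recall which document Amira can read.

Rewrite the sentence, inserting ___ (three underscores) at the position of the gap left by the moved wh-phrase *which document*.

Rahul could not recall which document Amira can read ___.

Underlying clause: Amira can read which document.
'which document' functions as the direct object of 'read'. The gap is right after 'read'.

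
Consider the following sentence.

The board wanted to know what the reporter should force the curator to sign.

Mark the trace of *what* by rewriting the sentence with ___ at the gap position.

The board wanted to know what the reporter should force the curator to sign ___.

Before movement: The reporter should force the curator to sign what.
The filler 'what' is interpreted as the direct object of 'sign'. The gap is right after 'sign'.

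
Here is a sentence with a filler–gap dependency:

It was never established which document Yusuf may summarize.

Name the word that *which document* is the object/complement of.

Underlying clause: Yusuf may summarize which document.
'which document' functions as the direct object of 'summarize'. Fronting leaves a gap immediately after 'summarize':
It was never established which document Yusuf may summarize ___.

summarize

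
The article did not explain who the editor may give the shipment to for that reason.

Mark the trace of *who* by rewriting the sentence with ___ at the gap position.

Underlying clause: The editor may give the shipment to who for that reason.
The filler 'who' is interpreted as the object of the preposition 'to' (recipient of 'give'). The gap is right after 'to'.

The article did not explain who the editor may give the shipment to ___ for that reason.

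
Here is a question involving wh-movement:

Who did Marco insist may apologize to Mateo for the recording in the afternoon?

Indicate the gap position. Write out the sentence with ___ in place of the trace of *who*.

Underlying clause: Marco did insist who may apologize to Mateo for the recording in the afternoon.
'who' is the subject of the clause embedded under 'insist'. The gap is right after 'insist'.

Who did Marco insist ___ may apologize to Mateo for the recording in the afternoon?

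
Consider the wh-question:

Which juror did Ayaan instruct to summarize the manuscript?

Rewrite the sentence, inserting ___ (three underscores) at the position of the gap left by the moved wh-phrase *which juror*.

Underlying clause: Ayaan did instruct which juror to summarize the manuscript.
The filler 'which juror' is interpreted as the direct object of 'instruct'. The gap is right after 'instruct'.

Which juror did Ayaan instruct ___ to summarize the manuscript?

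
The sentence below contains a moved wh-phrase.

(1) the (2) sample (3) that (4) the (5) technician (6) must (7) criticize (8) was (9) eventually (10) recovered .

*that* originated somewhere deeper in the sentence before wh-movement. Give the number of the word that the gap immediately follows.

7

'that' is the direct object of 'criticize'. Fronting leaves a gap immediately after 'criticize':
The sample that the technician must criticize ___ was eventually recovered.
'criticize' is word 7.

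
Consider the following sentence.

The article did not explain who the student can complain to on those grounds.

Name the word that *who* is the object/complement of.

to

Pre-movement form: The student can complain to who on those grounds.
'who' is the object of the preposition 'to'. It moves to the left edge, and the trace sits right after 'to':
The article did not explain who the student can complain to ___ on those grounds.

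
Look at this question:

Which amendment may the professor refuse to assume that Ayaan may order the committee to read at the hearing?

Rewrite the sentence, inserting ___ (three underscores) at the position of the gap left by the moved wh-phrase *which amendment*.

Pre-movement form: The professor may refuse to assume that Ayaan may order the committee to read which amendment at the hearing.
'which amendment' functions as the direct object of 'read'. The gap is right after 'read'.

Which amendment may the professor refuse to assume that Ayaan may order the committee to read ___ at the hearing?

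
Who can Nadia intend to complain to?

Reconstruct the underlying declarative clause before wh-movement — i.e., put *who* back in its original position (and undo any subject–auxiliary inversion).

Nadia can intend to complain to who.

'who' functions as the object of the preposition 'to'. Fronting leaves a gap immediately after 'to':
Who can Nadia intend to complain to ___?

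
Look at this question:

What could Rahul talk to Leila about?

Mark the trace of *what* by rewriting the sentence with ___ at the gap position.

Underlying clause: Rahul could talk to Leila about what.
'what' is the object of the preposition 'about'. The gap is right after 'about'.

What could Rahul talk to Leila about ___?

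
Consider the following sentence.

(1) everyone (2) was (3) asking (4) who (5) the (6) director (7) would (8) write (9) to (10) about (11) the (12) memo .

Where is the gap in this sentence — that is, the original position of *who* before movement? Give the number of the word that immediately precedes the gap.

In situ: The director would write to who about the memo.
'who' functions as the object of the preposition 'to'. Fronting leaves a gap immediately after 'to':
Everyone was asking who the director would write to ___ about the memo.
'to' is word 9.

9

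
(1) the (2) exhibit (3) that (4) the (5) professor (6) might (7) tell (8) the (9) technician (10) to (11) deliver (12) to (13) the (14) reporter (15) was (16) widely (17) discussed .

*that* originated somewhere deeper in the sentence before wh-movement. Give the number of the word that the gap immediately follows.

11

'that' is the direct object of 'deliver'. Wh-movement fronts it, leaving a gap right after 'deliver':
The exhibit that the professor might tell the technician to deliver ___ to the reporter was widely discussed.
'deliver' is word 11.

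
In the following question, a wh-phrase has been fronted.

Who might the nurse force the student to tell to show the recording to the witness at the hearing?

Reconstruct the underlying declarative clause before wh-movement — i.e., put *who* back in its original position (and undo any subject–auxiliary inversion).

The filler 'who' is interpreted as the direct object of 'tell'. Wh-movement fronts it, leaving a gap right after 'tell':
Who might the nurse force the student to tell ___ to show the recording to the witness at the hearing?

The nurse might force the student to tell who to show the recording to the witness at the hearing.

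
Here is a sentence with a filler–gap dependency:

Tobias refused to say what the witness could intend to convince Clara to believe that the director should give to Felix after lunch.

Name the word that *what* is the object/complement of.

give

Pre-movement form: The witness could intend to convince Clara to believe that the director should give what to Felix after lunch.
'what' is the direct object of 'give'. It moves to the left edge, and the trace sits right after 'give':
Tobias refused to say what the witness could intend to convince Clara to believe that the director should give ___ to Felix after lunch.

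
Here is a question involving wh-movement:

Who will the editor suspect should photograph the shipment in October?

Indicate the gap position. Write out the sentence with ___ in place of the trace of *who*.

Who will the editor suspect ___ should photograph the shipment in October?

Before movement: The editor will suspect who should photograph the shipment in October.
The filler 'who' is interpreted as the subject of the clause embedded under 'suspect'. The gap is right after 'suspect'.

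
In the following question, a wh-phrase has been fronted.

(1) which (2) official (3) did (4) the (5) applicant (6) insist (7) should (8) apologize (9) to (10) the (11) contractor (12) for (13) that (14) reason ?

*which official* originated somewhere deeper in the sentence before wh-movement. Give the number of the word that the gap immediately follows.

6

Pre-movement form: The applicant did insist which official should apologize to the contractor for that reason.
'which official' functions as the subject of the clause embedded under 'insist'. It moves to the left edge, and the trace sits right after 'insist':
Which official did the applicant insist ___ should apologize to the contractor for that reason?
'insist' is word 6.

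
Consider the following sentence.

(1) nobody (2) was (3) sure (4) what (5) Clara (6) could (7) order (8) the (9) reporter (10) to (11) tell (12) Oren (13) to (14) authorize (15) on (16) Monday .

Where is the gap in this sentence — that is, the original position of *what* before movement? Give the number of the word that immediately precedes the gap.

Underlying clause: Clara could order the reporter to tell Oren to authorize what on Monday.
The filler 'what' is interpreted as the direct object of 'authorize'. Wh-movement fronts it, leaving a gap right after 'authorize':
Nobody was sure what Clara could order the reporter to tell Oren to authorize ___ on Monday.
'authorize' is word 14.

14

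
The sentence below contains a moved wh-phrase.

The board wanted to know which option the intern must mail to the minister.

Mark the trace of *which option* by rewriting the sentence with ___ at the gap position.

The board wanted to know which option the intern must mail ___ to the minister.

In situ: The intern must mail which option to the minister.
The filler 'which option' is interpreted as the direct object of 'mail'. The gap is right after 'mail'.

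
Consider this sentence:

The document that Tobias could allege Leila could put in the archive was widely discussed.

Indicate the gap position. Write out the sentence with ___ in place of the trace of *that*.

The filler 'that' is interpreted as the direct object of 'put'. The gap is right after 'put'.

The document that Tobias could allege Leila could put ___ in the archive was widely discussed.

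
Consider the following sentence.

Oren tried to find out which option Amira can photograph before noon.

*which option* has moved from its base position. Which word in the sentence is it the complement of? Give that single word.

photograph

Before movement: Amira can photograph which option before noon.
'which option' functions as the direct object of 'photograph'. It moves to the left edge, and the trace sits right after 'photograph':
Oren tried to find out which option Amira can photograph ___ before noon.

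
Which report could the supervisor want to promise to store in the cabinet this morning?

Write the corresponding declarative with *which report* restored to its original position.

The supervisor could want to promise to store which report in the cabinet this morning.

The filler 'which report' is interpreted as the direct object of 'store'. Wh-movement fronts it, leaving a gap right after 'store':
Which report could the supervisor want to promise to store ___ in the cabinet this morning?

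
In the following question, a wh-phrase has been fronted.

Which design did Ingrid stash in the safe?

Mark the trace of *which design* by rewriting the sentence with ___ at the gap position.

Before movement: Ingrid did stash which design in the safe.
'which design' functions as the direct object of 'stash'. The gap is right after 'stash'.

Which design did Ingrid stash ___ in the safe?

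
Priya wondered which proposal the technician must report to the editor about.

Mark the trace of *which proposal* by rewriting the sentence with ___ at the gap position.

Priya wondered which proposal the technician must report to the editor about ___.

Underlying clause: The technician must report to the editor about which proposal.
'which proposal' functions as the object of the preposition 'about'. The gap is right after 'about'.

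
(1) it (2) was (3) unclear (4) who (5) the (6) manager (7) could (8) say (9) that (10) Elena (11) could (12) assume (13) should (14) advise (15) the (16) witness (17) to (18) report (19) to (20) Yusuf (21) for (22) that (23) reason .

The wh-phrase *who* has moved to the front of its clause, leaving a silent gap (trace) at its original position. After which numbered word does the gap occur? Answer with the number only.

Before movement: The manager could say that Elena could assume who should advise the witness to report to Yusuf for that reason.
The filler 'who' is interpreted as the subject of the clause embedded under 'assume'. It moves to the left edge, and the trace sits right after 'assume':
It was unclear who the manager could say that Elena could assume ___ should advise the witness to report to Yusuf for that reason.
'assume' is word 12.

12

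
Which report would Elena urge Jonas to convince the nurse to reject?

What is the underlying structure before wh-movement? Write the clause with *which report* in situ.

'which report' is the direct object of 'reject'. Fronting leaves a gap immediately after 'reject':
Which report would Elena urge Jonas to convince the nurse to reject ___?

Elena would urge Jonas to convince the nurse to reject which report.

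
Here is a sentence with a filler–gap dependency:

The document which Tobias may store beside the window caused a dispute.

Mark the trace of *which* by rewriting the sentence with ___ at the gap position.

The document which Tobias may store ___ beside the window caused a dispute.

The filler 'which' is interpreted as the direct object of 'store'. The gap is right after 'store'.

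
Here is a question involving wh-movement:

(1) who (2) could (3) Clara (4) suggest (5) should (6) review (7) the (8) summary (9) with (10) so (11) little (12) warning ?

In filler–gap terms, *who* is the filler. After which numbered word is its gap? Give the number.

4

In situ: Clara could suggest who should review the summary with so little warning.
'who' functions as the subject of the clause embedded under 'suggest'. Wh-movement fronts it, leaving a gap right after 'suggest':
Who could Clara suggest ___ should review the summary with so little warning?
'suggest' is word 4.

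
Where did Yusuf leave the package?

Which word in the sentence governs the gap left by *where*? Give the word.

Pre-movement form: Yusuf did leave the package where.
The filler 'where' is interpreted as the locative complement of 'leave'. Wh-movement fronts it, leaving a gap right after 'package':
Where did Yusuf leave the package ___?

leave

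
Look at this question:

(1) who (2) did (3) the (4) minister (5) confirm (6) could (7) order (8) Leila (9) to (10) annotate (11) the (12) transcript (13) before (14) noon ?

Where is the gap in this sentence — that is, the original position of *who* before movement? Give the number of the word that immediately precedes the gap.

Underlying clause: The minister did confirm who could order Leila to annotate the transcript before noon.
'who' functions as the subject of the clause embedded under 'confirm'. It moves to the left edge, and the trace sits right after 'confirm':
Who did the minister confirm ___ could order Leila to annotate the transcript before noon?
'confirm' is word 5.

5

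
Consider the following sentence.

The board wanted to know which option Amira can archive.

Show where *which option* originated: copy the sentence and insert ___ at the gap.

Underlying clause: Amira can archive which option.
'which option' is the direct object of 'archive'. The gap is right after 'archive'.

The board wanted to know which option Amira can archive ___.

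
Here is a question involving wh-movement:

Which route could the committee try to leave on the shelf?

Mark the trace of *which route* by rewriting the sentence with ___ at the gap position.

In situ: The committee could try to leave which route on the shelf.
'which route' functions as the direct object of 'leave'. The gap is right after 'leave'.

Which route could the committee try to leave ___ on the shelf?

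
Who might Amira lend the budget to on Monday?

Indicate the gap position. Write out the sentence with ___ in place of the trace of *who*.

Who might Amira lend the budget to ___ on Monday?

Pre-movement form: Amira might lend the budget to who on Monday.
The filler 'who' is interpreted as the object of the preposition 'to' (recipient of 'lend'). The gap is right after 'to'.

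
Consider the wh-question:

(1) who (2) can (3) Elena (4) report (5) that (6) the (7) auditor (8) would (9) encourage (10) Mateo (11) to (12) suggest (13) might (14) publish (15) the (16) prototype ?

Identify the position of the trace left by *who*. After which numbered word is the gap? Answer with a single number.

Pre-movement form: Elena can report that the auditor would encourage Mateo to suggest who might publish the prototype.
'who' functions as the subject of the clause embedded under 'suggest'. Wh-movement fronts it, leaving a gap right after 'suggest':
Who can Elena report that the auditor would encourage Mateo to suggest ___ might publish the prototype?
'suggest' is word 12.

12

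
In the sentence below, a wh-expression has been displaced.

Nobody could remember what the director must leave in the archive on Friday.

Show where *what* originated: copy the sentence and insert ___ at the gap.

Nobody could remember what the director must leave ___ in the archive on Friday.

In situ: The director must leave what in the archive on Friday.
'what' functions as the direct object of 'leave'. The gap is right after 'leave'.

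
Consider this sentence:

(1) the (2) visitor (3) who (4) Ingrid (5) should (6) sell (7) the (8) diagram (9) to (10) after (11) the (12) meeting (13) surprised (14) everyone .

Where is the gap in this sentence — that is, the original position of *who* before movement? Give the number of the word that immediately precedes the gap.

9

The filler 'who' is interpreted as the object of the preposition 'to' (recipient of 'sell'). It moves to the left edge, and the trace sits right after 'to':
The visitor who Ingrid should sell the diagram to ___ after the meeting surprised everyone.
'to' is word 9.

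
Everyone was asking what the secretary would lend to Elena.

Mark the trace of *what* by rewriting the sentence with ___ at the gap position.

Before movement: The secretary would lend what to Elena.
'what' is the direct object of 'lend'. The gap is right after 'lend'.

Everyone was asking what the secretary would lend ___ to Elena.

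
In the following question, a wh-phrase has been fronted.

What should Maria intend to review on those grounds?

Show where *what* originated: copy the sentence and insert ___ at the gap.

What should Maria intend to review ___ on those grounds?

In situ: Maria should intend to review what on those grounds.
The filler 'what' is interpreted as the direct object of 'review'. The gap is right after 'review'.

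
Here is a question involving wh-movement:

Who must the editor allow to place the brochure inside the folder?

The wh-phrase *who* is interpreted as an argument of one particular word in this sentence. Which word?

Underlying clause: The editor must allow who to place the brochure inside the folder.
'who' functions as the direct object of 'allow'. Wh-movement fronts it, leaving a gap right after 'allow':
Who must the editor allow ___ to place the brochure inside the folder?

allow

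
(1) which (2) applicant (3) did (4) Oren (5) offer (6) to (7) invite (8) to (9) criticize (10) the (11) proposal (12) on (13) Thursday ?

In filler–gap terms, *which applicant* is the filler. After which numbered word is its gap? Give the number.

7

Underlying clause: Oren did offer to invite which applicant to criticize the proposal on Thursday.
The filler 'which applicant' is interpreted as the direct object of 'invite'. Wh-movement fronts it, leaving a gap right after 'invite':
Which applicant did Oren offer to invite ___ to criticize the proposal on Thursday?
'invite' is word 7.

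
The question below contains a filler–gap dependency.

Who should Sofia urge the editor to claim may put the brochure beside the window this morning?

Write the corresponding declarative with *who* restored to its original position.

Sofia should urge the editor to claim who may put the brochure beside the window this morning.

'who' is the subject of the clause embedded under 'claim'. Fronting leaves a gap immediately after 'claim':
Who should Sofia urge the editor to claim ___ may put the brochure beside the window this morning?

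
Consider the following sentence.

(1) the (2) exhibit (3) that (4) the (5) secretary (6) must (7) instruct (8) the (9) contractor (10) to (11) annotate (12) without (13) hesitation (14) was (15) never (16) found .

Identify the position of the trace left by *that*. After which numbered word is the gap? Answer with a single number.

11

'that' functions as the direct object of 'annotate'. It moves to the left edge, and the trace sits right after 'annotate':
The exhibit that the secretary must instruct the contractor to annotate ___ without hesitation was never found.
'annotate' is word 11.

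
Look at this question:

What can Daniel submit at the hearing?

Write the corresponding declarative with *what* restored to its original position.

Daniel can submit what at the hearing.

'what' functions as the direct object of 'submit'. Wh-movement fronts it, leaving a gap right after 'submit':
What can Daniel submit ___ at the hearing?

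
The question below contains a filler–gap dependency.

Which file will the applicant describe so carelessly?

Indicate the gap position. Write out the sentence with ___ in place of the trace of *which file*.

Which file will the applicant describe ___ so carelessly?

Underlying clause: The applicant will describe which file so carelessly.
The filler 'which file' is interpreted as the direct object of 'describe'. The gap is right after 'describe'.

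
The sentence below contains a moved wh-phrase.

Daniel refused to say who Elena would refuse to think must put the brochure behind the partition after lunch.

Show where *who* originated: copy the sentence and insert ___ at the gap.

Pre-movement form: Elena would refuse to think who must put the brochure behind the partition after lunch.
The filler 'who' is interpreted as the subject of the clause embedded under 'think'. The gap is right after 'think'.

Daniel refused to say who Elena would refuse to think ___ must put the brochure behind the partition after lunch.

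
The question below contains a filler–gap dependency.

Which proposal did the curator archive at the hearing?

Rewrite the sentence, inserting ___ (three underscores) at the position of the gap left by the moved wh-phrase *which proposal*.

Which proposal did the curator archive ___ at the hearing?

Underlying clause: The curator did archive which proposal at the hearing.
The filler 'which proposal' is interpreted as the direct object of 'archive'. The gap is right after 'archive'.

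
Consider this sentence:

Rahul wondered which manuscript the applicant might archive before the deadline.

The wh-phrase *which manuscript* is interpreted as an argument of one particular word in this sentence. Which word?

archive

In situ: The applicant might archive which manuscript before the deadline.
'which manuscript' functions as the direct object of 'archive'. It moves to the left edge, and the trace sits right after 'archive':
Rahul wondered which manuscript the applicant might archive ___ before the deadline.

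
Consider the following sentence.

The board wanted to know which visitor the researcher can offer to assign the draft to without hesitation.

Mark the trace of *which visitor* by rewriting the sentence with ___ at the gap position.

In situ: The researcher can offer to assign the draft to which visitor without hesitation.
'which visitor' is the object of the preposition 'to' (recipient of 'assign'). The gap is right after 'to'.

The board wanted to know which visitor the researcher can offer to assign the draft to ___ without hesitation.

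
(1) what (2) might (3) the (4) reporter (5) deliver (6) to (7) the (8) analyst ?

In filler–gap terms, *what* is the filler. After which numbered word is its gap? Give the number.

5

Underlying clause: The reporter might deliver what to the analyst.
'what' functions as the direct object of 'deliver'. Fronting leaves a gap immediately after 'deliver':
What might the reporter deliver ___ to the analyst?
'deliver' is word 5.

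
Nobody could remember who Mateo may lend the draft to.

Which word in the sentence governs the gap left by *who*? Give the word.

to

Underlying clause: Mateo may lend the draft to who.
'who' functions as the object of the preposition 'to' (recipient of 'lend'). Fronting leaves a gap immediately after 'to':
Nobody could remember who Mateo may lend the draft to ___.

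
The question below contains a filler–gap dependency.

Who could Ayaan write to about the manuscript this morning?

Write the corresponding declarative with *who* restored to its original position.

The filler 'who' is interpreted as the object of the preposition 'to'. Wh-movement fronts it, leaving a gap right after 'to':
Who could Ayaan write to ___ about the manuscript this morning?

Ayaan could write to who about the manuscript this morning.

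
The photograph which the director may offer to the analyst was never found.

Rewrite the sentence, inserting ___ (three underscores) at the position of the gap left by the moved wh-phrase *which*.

'which' functions as the direct object of 'offer'. The gap is right after 'offer'.

The photograph which the director may offer ___ to the analyst was never found.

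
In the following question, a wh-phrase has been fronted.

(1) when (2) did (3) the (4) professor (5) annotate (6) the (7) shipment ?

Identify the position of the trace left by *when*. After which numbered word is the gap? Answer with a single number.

Pre-movement form: The professor did annotate the shipment when.
'when' is the temporal adjunct. It moves to the left edge, and the trace sits right after 'shipment':
When did the professor annotate the shipment ___?
'shipment' is word 7.

7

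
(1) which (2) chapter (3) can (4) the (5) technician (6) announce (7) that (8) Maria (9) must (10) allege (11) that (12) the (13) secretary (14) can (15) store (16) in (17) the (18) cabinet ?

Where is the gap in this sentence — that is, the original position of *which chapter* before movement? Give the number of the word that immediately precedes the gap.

15

In situ: The technician can announce that Maria must allege that the secretary can store which chapter in the cabinet.
'which chapter' functions as the direct object of 'store'. Fronting leaves a gap immediately after 'store':
Which chapter can the technician announce that Maria must allege that the secretary can store ___ in the cabinet?
'store' is word 15.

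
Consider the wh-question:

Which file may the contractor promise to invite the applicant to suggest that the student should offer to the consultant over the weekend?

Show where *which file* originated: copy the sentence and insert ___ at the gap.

Which file may the contractor promise to invite the applicant to suggest that the student should offer ___ to the consultant over the weekend?

Pre-movement form: The contractor may promise to invite the applicant to suggest that the student should offer which file to the consultant over the weekend.
The filler 'which file' is interpreted as the direct object of 'offer'. The gap is right after 'offer'.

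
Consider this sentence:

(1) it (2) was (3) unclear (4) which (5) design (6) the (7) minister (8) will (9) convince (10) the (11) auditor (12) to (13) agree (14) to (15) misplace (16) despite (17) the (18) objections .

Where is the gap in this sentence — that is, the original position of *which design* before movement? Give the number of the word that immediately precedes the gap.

Underlying clause: The minister will convince the auditor to agree to misplace which design despite the objections.
'which design' is the direct object of 'misplace'. Wh-movement fronts it, leaving a gap right after 'misplace':
It was unclear which design the minister will convince the auditor to agree to misplace ___ despite the objections.
'misplace' is word 15.

15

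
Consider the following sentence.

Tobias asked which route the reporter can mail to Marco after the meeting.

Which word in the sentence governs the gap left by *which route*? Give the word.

In situ: The reporter can mail which route to Marco after the meeting.
The filler 'which route' is interpreted as the direct object of 'mail'. It moves to the left edge, and the trace sits right after 'mail':
Tobias asked which route the reporter can mail ___ to Marco after the meeting.

mail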